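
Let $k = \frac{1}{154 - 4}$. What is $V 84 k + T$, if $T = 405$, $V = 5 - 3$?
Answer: $\frac{10153}{25} \approx 406.12$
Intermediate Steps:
$V = 2$
$k = \frac{1}{150} \approx 0.0066667$
$V 84 k + T = 2 \cdot 84 \cdot \frac{1}{150} + 405 = 168 \cdot \frac{1}{150} + 405 = \frac{28}{25} + 405 = \frac{10153}{25}$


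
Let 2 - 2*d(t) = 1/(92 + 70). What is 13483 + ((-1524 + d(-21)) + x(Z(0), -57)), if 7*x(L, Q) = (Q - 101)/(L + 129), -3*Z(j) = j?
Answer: 1166369675/97524 ≈ 11960.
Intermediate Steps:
Z(j) = -j/3
d(t) = 323/324 (d(t) = 1 - 1/(2*(92 + 70)) = 1 - ½/162 = 1 - ½*1/162 = 1 - 1/324 = 323/324)
x(L, Q) = (-101 + Q)/(7*(129 + L)) (x(L, Q) = ((Q - 101)/(L + 129))/7 = ((-101 + Q)/(129 + L))/7 = (-101 + Q)/(7*(129 + L)))
13483 + ((-1524 + d(-21)) + x(Z(0), -57)) = 13483 + ((-1524 + 323/324) + (-101 - 57)/(7*(129 - ⅓*0))) = 13483 + (-493453/324 + (⅐)*(-158)/(129 + 0)) = 13483 + (-493453/324 + (⅐)*(-158)/129) = 13483 + (-493453/324 + (⅐)*(1/129)*(-158)) = 13483 + (-493453/324 - 158/903) = 13483 - 148546417/97524 = 1166369675/97524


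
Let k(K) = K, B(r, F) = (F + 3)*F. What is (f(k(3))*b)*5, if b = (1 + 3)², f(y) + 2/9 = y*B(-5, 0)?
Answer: -160/9 ≈ -17.778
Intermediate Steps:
B(r, F) = F*(3 + F) (B(r, F) = (3 + F)*F = F*(3 + F))
f(y) = -2/9 (f(y) = -2/9 + y*(0*(3 + 0)) = -2/9 + y*(0*3) = -2/9 + y*0 = -2/9 + 0 = -2/9)
b = 16 (b = 4² = 16)
(f(k(3))*b)*5 = -2/9*16*5 = -32/9*5 = -160/9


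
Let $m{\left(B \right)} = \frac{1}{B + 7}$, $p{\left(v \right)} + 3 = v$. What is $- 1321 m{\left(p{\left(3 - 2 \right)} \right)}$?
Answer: $- \frac{1321}{5} \approx -264.2$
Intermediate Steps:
$p{\left(v \right)} = -3 + v$
$m{\left(B \right)} = \frac{1}{7 + B}$
$- 1321 m{\left(p{\left(3 - 2 \right)} \right)} = - \frac{1321}{7 + \left(-3 + \left(3 - 2\right)\right)} = - \frac{1321}{7 + \left(-3 + 1\right)} = - \frac{1321}{7 - 2} = - \frac{1321}{5}$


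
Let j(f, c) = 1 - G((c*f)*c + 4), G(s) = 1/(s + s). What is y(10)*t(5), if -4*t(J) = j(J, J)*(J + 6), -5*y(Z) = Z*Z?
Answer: 14135/258 ≈ 54.787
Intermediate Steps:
y(Z) = -Z²/5 (y(Z) = -Z*Z/5 = -Z²/5)
G(s) = 1/(2*s)
j(f, c) = 1 - 1/(2*(4 + f*c²)) (j(f, c) = 1 - 1/(2*((c*f)*c + 4)) = 1 - 1/(2*(f*c² + 4)) = 1 - 1/(2*(4 + f*c²)))
t(J) = -(6 + J)*(7/2 + J³)/(4*(4 + J³)) (t(J) = -(7/2 + J*J²)/(4 + J*J²)*(J + 6)/4 = -(7/2 + J³)/(4 + J³)*(6 + J)/4 = -(6 + J)*(7/2 + J³)/(4*(4 + J³)))
y(10)*t(5) = (-⅕*10²)*(-(6 + 5)*(7 + 2*5³)/(32 + 8*5³)) = (-⅕*100)*(-1*11*(7 + 2*125)/(32 + 8*125)) = -(-20)*11*(7 + 250)/(32 + 1000) = -(-20)*11*257/1032 = -20*(-2827/1032) = 14135/258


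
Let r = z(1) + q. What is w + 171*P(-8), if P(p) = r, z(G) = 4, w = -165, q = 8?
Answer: 1887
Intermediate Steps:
r = 12 (r = 4 + 8 = 12)
P(p) = 12
w + 171*P(-8) = -165 + 171*12 = -165 + 2052 = 1887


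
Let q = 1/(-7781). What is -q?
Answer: 1/7781 ≈ 0.00012852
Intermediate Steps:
q = -1/7781 ≈ -0.00012852
-q = -1*(-1/7781) = 1/7781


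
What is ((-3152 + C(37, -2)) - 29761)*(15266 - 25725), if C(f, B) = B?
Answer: 344257985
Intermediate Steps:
((-3152 + C(37, -2)) - 29761)*(15266 - 25725) = ((-3152 - 2) - 29761)*(15266 - 25725) = (-3154 - 29761)*(-10459) = -32915*(-10459) = 344257985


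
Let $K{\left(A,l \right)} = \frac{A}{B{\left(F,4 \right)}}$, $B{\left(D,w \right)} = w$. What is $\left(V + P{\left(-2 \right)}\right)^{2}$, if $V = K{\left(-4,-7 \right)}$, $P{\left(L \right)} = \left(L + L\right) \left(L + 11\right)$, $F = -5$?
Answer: $1369$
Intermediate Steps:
$P{\left(L \right)} = 2 L \left(11 + L\right)$
$K{\left(A,l \right)} = \frac{A}{4}$
$V = -1$ ($V = \frac{1}{4} \left(-4\right) = -1$)
$\left(V + P{\left(-2 \right)}\right)^{2} = \left(-1 + 2 \left(-2\right) \left(11 - 2\right)\right)^{2} = \left(-1 + 2 \left(-2\right) 9\right)^{2} = \left(-1 - 36\right)^{2} = \left(-37\right)^{2} = 1369$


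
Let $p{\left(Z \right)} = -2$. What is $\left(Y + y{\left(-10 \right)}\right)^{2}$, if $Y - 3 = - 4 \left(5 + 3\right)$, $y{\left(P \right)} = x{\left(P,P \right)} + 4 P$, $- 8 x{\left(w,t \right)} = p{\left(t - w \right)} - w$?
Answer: $4900$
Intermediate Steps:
$x{\left(w,t \right)} = \frac{1}{4} + \frac{w}{8}$ ($x{\left(w,t \right)} = - \frac{-2 - w}{8} = \frac{1}{4} + \frac{w}{8}$)
$y{\left(P \right)} = \frac{1}{4} + \frac{33 P}{8}$ ($y{\left(P \right)} = \left(\frac{1}{4} + \frac{P}{8}\right) + 4 P = \frac{1}{4} + \frac{33 P}{8}$)
$Y = -29$ ($Y = 3 - 4 \left(5 + 3\right) = 3 - 32 = -29$)
$\left(Y + y{\left(-10 \right)}\right)^{2} = \left(-29 + \left(\frac{1}{4} + \frac{33}{8} \left(-10\right)\right)\right)^{2} = \left(-29 + \left(\frac{1}{4} - \frac{165}{4}\right)\right)^{2} = \left(-29 - 41\right)^{2} = \left(-70\right)^{2} = 4900$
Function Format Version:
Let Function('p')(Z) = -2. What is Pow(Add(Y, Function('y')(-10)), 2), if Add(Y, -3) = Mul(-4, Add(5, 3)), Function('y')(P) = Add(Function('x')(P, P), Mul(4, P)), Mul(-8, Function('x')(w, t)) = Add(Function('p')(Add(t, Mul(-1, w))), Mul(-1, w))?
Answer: 4900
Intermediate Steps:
Function('x')(w, t) = Add(Rational(1, 4), Mul(Rational(1, 8), w)) (Function('x')(w, t) = Mul(Rational(-1, 8), Add(-2, Mul(-1, w))) = Add(Rational(1, 4), Mul(Rational(1, 8), w)))
Function('y')(P) = Add(Rational(1, 4), Mul(Rational(33, 8), P)) (Function('y')(P) = Add(Add(Rational(1, 4), Mul(Rational(1, 8), P)), Mul(4, P)) = Add(Rational(1, 4), Mul(Rational(33, 8), P)))
Y = -29 (Y = Add(3, Mul(-4, Add(5, 3))) = Add(3, Mul(-4, 8)) = Add(3, -32) = -29)
Pow(Add(Y, Function('y')(-10)), 2) = Pow(Add(-29, Add(Rational(1, 4), Mul(Rational(33, 8), -10))), 2) = Pow(Add(-29, Add(Rational(1, 4), Rational(-165, 4))), 2) = Pow(Add(-29, -41), 2) = Pow(-70, 2) = 4900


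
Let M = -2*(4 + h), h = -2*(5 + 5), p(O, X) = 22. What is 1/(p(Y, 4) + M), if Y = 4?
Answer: 1/54 ≈ 0.018519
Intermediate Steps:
h = -20 (h = -2*10 = -20)
M = 32 (M = -2*(4 - 20) = -2*(-16) = 32)
1/(p(Y, 4) + M) = 1/(22 + 32) = 1/54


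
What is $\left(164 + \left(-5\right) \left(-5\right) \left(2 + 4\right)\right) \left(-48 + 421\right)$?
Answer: $117122$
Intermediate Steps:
$\left(164 + \left(-5\right) \left(-5\right) \left(2 + 4\right)\right) \left(-48 + 421\right) = \left(164 + 25 \cdot 6\right) 373 = \left(164 + 150\right) 373 = 314 \cdot 373 = 117122$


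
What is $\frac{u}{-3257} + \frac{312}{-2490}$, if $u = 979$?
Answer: $- \frac{575649}{1351655} \approx -0.42588$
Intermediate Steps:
$\frac{u}{-3257} + \frac{312}{-2490} = \frac{979}{-3257} + \frac{312}{-2490} = 979 \left(- \frac{1}{3257}\right) + 312 \left(- \frac{1}{2490}\right) = - \frac{979}{3257} - \frac{52}{415} = - \frac{575649}{1351655}$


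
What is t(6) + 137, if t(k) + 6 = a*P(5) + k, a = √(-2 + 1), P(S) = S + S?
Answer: 137 + 10*I ≈ 137.0 + 10.0*I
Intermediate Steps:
P(S) = 2*S
a = I (a = √(-1) = I ≈ 1.0*I)
t(k) = -6 + k + 10*I (t(k) = -6 + (I*(2*5) + k) = -6 + (I*10 + k) = -6 + (10*I + k) = -6 + (k + 10*I) = -6 + k + 10*I)
t(6) + 137 = (-6 + 6 + 10*I) + 137 = 10*I + 137 = 137 + 10*I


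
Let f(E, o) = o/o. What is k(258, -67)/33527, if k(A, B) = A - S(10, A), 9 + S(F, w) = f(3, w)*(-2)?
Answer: 269/33527 ≈ 0.0080234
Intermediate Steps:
f(E, o) = 1
S(F, w) = -11 (S(F, w) = -9 + 1*(-2) = -9 - 2 = -11)
k(A, B) = 11 + A (k(A, B) = A - 1*(-11) = A + 11 = 11 + A)
k(258, -67)/33527 = (11 + 258)/33527 = 269*(1/33527) = 269/33527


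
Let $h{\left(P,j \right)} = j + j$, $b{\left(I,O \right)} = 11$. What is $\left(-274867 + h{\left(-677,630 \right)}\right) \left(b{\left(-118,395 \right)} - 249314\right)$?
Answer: $68211045921$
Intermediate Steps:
$h{\left(P,j \right)} = 2 j$
$\left(-274867 + h{\left(-677,630 \right)}\right) \left(b{\left(-118,395 \right)} - 249314\right) = \left(-274867 + 2 \cdot 630\right) \left(11 - 249314\right) = \left(-274867 + 1260\right) \left(-249303\right) = \left(-273607\right) \left(-249303\right) = 68211045921$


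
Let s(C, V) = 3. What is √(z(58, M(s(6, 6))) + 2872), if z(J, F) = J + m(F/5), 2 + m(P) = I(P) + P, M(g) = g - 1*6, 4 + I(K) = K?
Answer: √73070/5 ≈ 54.063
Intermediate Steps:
I(K) = -4 + K
M(g) = -6 + g (M(g) = g - 6 = -6 + g)
m(P) = -6 + 2*P (m(P) = -2 + ((-4 + P) + P) = -2 + (-4 + 2*P) = -6 + 2*P)
z(J, F) = -6 + J + 2*F/5 (z(J, F) = J + (-6 + 2*(F/5)) = J + (-6 + 2*F/5) = -6 + J + 2*F/5)
√(z(58, M(s(6, 6))) + 2872) = √((-6 + 58 + 2*(-6 + 3)/5) + 2872) = √((-6 + 58 + (⅖)*(-3)) + 2872) = √((-6 + 58 - 6/5) + 2872) = √(254/5 + 2872) = √(14614/5) = √73070/5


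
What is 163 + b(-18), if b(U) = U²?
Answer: 487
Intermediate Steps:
163 + b(-18) = 163 + (-18)² = 163 + 324 = 487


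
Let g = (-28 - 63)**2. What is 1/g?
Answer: 1/8281 ≈ 0.00012076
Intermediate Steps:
g = 8281 (g = (-91)**2 = 8281)
1/g = 1/8281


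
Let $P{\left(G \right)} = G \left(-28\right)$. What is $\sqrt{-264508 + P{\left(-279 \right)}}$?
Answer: $2 i \sqrt{64174} \approx 506.65 i$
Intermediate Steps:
$P{\left(G \right)} = - 28 G$
$\sqrt{-264508 + P{\left(-279 \right)}} = \sqrt{-264508 - -7812} = \sqrt{-264508 + 7812} = \sqrt{-256696} = 2 i \sqrt{64174}$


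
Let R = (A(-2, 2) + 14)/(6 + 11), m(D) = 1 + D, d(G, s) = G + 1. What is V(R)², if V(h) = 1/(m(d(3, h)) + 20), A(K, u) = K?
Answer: 1/625 ≈ 0.0016000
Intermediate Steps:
d(G, s) = 1 + G
R = 12/17 (R = (-2 + 14)/(6 + 11) = 12/17 ≈ 0.70588)
V(h) = 1/25 (V(h) = 1/((1 + (1 + 3)) + 20) = 1/((1 + 4) + 20) = 1/(5 + 20) = 1/25)
V(R)² = (1/25)² = 1/625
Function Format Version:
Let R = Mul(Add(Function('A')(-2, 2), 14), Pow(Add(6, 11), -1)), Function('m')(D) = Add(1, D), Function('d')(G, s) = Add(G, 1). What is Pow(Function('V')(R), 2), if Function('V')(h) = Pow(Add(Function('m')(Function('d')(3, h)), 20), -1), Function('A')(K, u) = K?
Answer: Rational(1, 625) ≈ 0.0016000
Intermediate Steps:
Function('d')(G, s) = Add(1, G)
R = Rational(12, 17) (R = Mul(Add(-2, 14), Pow(Add(6, 11), -1)) = Mul(12, Pow(17, -1)) = Mul(12, Rational(1, 17)) = Rational(12, 17) ≈ 0.70588)
Function('V')(h) = Rational(1, 25) (Function('V')(h) = Pow(Add(Add(1, Add(1, 3)), 20), -1) = Pow(Add(Add(1, 4), 20), -1) = Pow(Add(5, 20), -1) = Pow(25, -1) = Rational(1, 25))
Pow(Function('V')(R), 2) = Pow(Rational(1, 25), 2) = Rational(1, 625)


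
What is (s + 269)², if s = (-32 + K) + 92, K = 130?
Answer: 210681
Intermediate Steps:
s = 190 (s = (-32 + 130) + 92 = 98 + 92 = 190)
(s + 269)² = (190 + 269)² = 459² = 210681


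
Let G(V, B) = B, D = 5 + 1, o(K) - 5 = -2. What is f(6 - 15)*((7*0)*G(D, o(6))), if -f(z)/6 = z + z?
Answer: 0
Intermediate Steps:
o(K) = 3 (o(K) = 5 - 2 = 3)
D = 6
f(z) = -12*z (f(z) = -6*(z + z) = -12*z)
f(6 - 15)*((7*0)*G(D, o(6))) = (-12*(6 - 15))*((7*0)*3) = (-12*(-9))*(0*3) = 108*0 = 0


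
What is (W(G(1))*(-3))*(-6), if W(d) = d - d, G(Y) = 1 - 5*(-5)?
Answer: 0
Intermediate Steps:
G(Y) = 26 (G(Y) = 1 + 25 = 26)
W(d) = 0
(W(G(1))*(-3))*(-6) = (0*(-3))*(-6) = 0*(-6) = 0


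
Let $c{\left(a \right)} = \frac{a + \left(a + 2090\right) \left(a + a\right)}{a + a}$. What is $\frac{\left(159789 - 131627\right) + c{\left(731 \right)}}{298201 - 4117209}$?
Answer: $- \frac{61967}{7638016} \approx -0.008113$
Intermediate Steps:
$c{\left(a \right)} = \frac{a + 2 a \left(2090 + a\right)}{2 a}$ ($c{\left(a \right)} = \frac{a + \left(2090 + a\right) 2 a}{2 a} = \left(a + 2 a \left(2090 + a\right)\right) \frac{1}{2 a} = \frac{a + 2 a \left(2090 + a\right)}{2 a}$)
$\frac{\left(159789 - 131627\right) + c{\left(731 \right)}}{298201 - 4117209} = \frac{\left(159789 - 131627\right) + \left(\frac{4181}{2} + 731\right)}{298201 - 4117209} = \frac{28162 + \frac{5643}{2}}{-3819008} = \frac{61967}{2} \left(- \frac{1}{3819008}\right) = - \frac{61967}{7638016}$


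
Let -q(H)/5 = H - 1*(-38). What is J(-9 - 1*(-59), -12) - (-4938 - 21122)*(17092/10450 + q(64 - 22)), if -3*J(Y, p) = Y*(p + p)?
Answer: -10848120248/1045 ≈ -1.0381e+7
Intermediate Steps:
J(Y, p) = -2*Y*p/3 (J(Y, p) = -Y*(p + p)/3 = -Y*2*p/3 = -2*Y*p/3)
q(H) = -190 - 5*H (q(H) = -5*(H - 1*(-38)) = -5*(H + 38) = -5*(38 + H) = -190 - 5*H)
J(-9 - 1*(-59), -12) - (-4938 - 21122)*(17092/10450 + q(64 - 22)) = -2/3*(-9 - 1*(-59))*(-12) - (-4938 - 21122)*(17092/10450 + (-190 - 5*(64 - 22))) = -2/3*(-9 + 59)*(-12) - (-26060)*(17092*(1/10450) + (-190 - 5*42)) = -2/3*50*(-12) - (-26060)*(8546/5225 + (-190 - 210)) = 400 - (-26060)*(8546/5225 - 400) = 400 - (-26060)*(-2081454)/5225 = 400 - 1*10848538248/1045 = 400 - 10848538248/1045 = -10848120248/1045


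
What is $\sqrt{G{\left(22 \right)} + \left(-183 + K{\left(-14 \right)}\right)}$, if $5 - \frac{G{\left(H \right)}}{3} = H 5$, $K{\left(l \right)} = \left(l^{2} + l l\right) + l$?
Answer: $2 i \sqrt{30} \approx 10.954 i$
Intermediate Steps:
$K{\left(l \right)} = l + 2 l^{2}$ ($K{\left(l \right)} = \left(l^{2} + l^{2}\right) + l = 2 l^{2} + l = l + 2 l^{2}$)
$G{\left(H \right)} = 15 - 15 H$ ($G{\left(H \right)} = 15 - 3 H 5 = 15 - 3 \cdot 5 H = 15 - 15 H$)
$\sqrt{G{\left(22 \right)} + \left(-183 + K{\left(-14 \right)}\right)} = \sqrt{\left(15 - 330\right) - \left(183 + 14 \left(1 + 2 \left(-14\right)\right)\right)} = \sqrt{\left(15 - 330\right) - \left(183 + 14 \left(1 - 28\right)\right)} = \sqrt{-315 - -195} = \sqrt{-315 + \left(-183 + 378\right)} = \sqrt{-315 + 195} = \sqrt{-120} = 2 i \sqrt{30}$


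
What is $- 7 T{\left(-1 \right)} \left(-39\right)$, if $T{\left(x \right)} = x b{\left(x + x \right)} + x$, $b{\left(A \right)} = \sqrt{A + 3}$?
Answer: $-546$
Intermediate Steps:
$b{\left(A \right)} = \sqrt{3 + A}$
$T{\left(x \right)} = x + x \sqrt{3 + 2 x}$ ($T{\left(x \right)} = x \sqrt{3 + \left(x + x\right)} + x = x \sqrt{3 + 2 x} + x = x + x \sqrt{3 + 2 x}$)
$- 7 T{\left(-1 \right)} \left(-39\right) = - 7 \left(- (1 + \sqrt{3 + 2 \left(-1\right)})\right) \left(-39\right) = - 7 \left(- (1 + \sqrt{3 - 2})\right) \left(-39\right) = - 7 \left(- (1 + \sqrt{1})\right) \left(-39\right) = - 7 \left(- (1 + 1)\right) \left(-39\right) = - 7 \left(\left(-1\right) 2\right) \left(-39\right) = \left(-7\right) \left(-2\right) \left(-39\right) = 14 \left(-39\right) = -546$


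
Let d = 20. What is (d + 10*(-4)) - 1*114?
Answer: -134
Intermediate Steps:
(d + 10*(-4)) - 1*114 = (20 + 10*(-4)) - 1*114 = (20 - 40) - 114 = -20 - 114 = -134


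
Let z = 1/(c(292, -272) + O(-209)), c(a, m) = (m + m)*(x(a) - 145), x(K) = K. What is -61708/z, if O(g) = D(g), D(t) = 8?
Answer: 4934171680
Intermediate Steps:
O(g) = 8
c(a, m) = 2*m*(-145 + a) (c(a, m) = (m + m)*(a - 145) = (2*m)*(-145 + a) = 2*m*(-145 + a))
z = -1/79960 (z = 1/(2*(-272)*(-145 + 292) + 8) = 1/(2*(-272)*147 + 8) = 1/(-79968 + 8) = 1/(-79960) = -1/79960 ≈ -1.2506e-5)
-61708/z = -61708/(-1/79960) = -61708*(-79960) = 4934171680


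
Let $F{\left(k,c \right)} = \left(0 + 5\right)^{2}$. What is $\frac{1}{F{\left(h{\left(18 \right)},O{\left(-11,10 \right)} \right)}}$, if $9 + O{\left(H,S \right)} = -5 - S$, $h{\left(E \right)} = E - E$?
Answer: $\frac{1}{25} \approx 0.04$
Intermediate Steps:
$h{\left(E \right)} = 0$
$O{\left(H,S \right)} = -14 - S$ ($O{\left(H,S \right)} = -9 - \left(5 + S\right) = -14 - S$)
$F{\left(k,c \right)} = 25$ ($F{\left(k,c \right)} = 5^{2} = 25$)
$\frac{1}{F{\left(h{\left(18 \right)},O{\left(-11,10 \right)} \right)}} = \frac{1}{25}$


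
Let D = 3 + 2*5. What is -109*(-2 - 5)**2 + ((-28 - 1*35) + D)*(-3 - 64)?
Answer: -1991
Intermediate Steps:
D = 13 (D = 3 + 10 = 13)
-109*(-2 - 5)**2 + ((-28 - 1*35) + D)*(-3 - 64) = -109*(-2 - 5)**2 + ((-28 - 1*35) + 13)*(-3 - 64) = -109*(-7)**2 + ((-28 - 35) + 13)*(-67) = -109*49 + (-63 + 13)*(-67) = -5341 - 50*(-67) = -5341 + 3350 = -1991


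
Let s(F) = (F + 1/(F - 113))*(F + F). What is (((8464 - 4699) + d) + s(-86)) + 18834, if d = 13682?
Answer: 10163699/199 ≈ 51074.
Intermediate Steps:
s(F) = 2*F*(F + 1/(-113 + F)) (s(F) = (F + 1/(-113 + F))*(2*F) = 2*F*(F + 1/(-113 + F)))
(((8464 - 4699) + d) + s(-86)) + 18834 = (((8464 - 4699) + 13682) + 2*(-86)*(1 + (-86)² - 113*(-86))/(-113 - 86)) + 18834 = ((3765 + 13682) + 2*(-86)*(1 + 7396 + 9718)/(-199)) + 18834 = (17447 + 2*(-86)*(-1/199)*17115) + 18834 = (17447 + 2943780/199) + 18834 = 6415733/199 + 18834 = 10163699/199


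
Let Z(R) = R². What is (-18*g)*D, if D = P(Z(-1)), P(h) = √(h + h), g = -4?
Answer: 72*√2 ≈ 101.82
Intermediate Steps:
P(h) = √2*√h (P(h) = √(2*h) = √2*√h)
D = √2 (D = √2*√((-1)²) = √2*√1 = √2*1 = √2 ≈ 1.4142)
(-18*g)*D = (-18*(-4))*√2 = 72*√2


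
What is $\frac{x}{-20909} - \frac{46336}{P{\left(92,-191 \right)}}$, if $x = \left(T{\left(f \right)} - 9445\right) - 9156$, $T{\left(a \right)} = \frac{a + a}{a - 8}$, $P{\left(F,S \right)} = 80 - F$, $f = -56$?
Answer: $\frac{969062615}{250908} \approx 3862.2$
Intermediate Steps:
$T{\left(a \right)} = \frac{2 a}{-8 + a}$
$x = - \frac{74397}{4}$ ($x = \left(2 \left(-56\right) \frac{1}{-8 - 56} - 9445\right) - 9156 = \left(2 \left(-56\right) \frac{1}{-64} - 9445\right) - 9156 = \left(2 \left(-56\right) \left(- \frac{1}{64}\right) - 9445\right) - 9156 = \left(\frac{7}{4} - 9445\right) - 9156 = - \frac{37773}{4} - 9156 = - \frac{74397}{4} \approx -18599.0$)
$\frac{x}{-20909} - \frac{46336}{P{\left(92,-191 \right)}} = - \frac{74397}{4 \left(-20909\right)} - \frac{46336}{80 - 92} = \left(- \frac{74397}{4}\right) \left(- \frac{1}{20909}\right) - \frac{46336}{80 - 92} = \frac{74397}{83636} - \frac{46336}{-12} = \frac{74397}{83636} - - \frac{11584}{3} = \frac{74397}{83636} + \frac{11584}{3} = \frac{969062615}{250908}$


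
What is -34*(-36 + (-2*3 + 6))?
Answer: 1224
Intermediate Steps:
-34*(-36 + (-2*3 + 6)) = -34*(-36 + (-6 + 6)) = -34*(-36 + 0) = -34*(-36) = 1224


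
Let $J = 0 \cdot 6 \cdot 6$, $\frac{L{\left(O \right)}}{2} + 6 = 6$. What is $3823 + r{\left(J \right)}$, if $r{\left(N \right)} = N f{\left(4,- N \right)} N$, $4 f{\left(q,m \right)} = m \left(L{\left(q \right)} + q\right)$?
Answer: $3823$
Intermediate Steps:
$L{\left(O \right)} = 0$ ($L{\left(O \right)} = -12 + 2 \cdot 6 = -12 + 12 = 0$)
$f{\left(q,m \right)} = \frac{m q}{4}$ ($f{\left(q,m \right)} = \frac{m \left(0 + q\right)}{4} = \frac{m q}{4}$)
$J = 0$ ($J = 0 \cdot 6 = 0$)
$r{\left(N \right)} = - N^{3}$ ($r{\left(N \right)} = N \frac{1}{4} \left(- N\right) 4 N = N \left(- N\right) N = - N^{2} N = - N^{3}$)
$3823 + r{\left(J \right)} = 3823 - 0^{3} = 3823 - 0 = 3823 + 0 = 3823$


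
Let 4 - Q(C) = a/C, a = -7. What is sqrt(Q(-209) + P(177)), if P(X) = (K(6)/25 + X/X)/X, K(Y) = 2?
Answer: 4*sqrt(943827071)/61655 ≈ 1.9931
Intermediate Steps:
Q(C) = 4 + 7/C (Q(C) = 4 - (-7)/C = 4 + 7/C)
P(X) = 27/(25*X) (P(X) = (2/25 + X/X)/X = (2*(1/25) + 1)/X = (2/25 + 1)/X = 27/(25*X))
sqrt(Q(-209) + P(177)) = sqrt((4 + 7/(-209)) + (27/25)/177) = sqrt((4 + 7*(-1/209)) + (27/25)*(1/177)) = sqrt((4 - 7/209) + 9/1475) = sqrt(829/209 + 9/1475) = sqrt(1224656/308275) = 4*sqrt(943827071)/61655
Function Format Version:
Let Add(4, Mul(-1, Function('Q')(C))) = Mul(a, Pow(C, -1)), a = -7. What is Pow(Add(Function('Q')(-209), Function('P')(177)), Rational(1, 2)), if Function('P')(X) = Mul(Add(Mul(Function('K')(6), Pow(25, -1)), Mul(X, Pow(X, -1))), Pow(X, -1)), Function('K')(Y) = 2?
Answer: Mul(Rational(4, 61655), Pow(943827071, Rational(1, 2))) ≈ 1.9931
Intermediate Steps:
Function('Q')(C) = Add(4, Mul(7, Pow(C, -1))) (Function('Q')(C) = Add(4, Mul(-1, Mul(-7, Pow(C, -1)))) = Add(4, Mul(7, Pow(C, -1))))
Function('P')(X) = Mul(Rational(27, 25), Pow(X, -1)) (Function('P')(X) = Mul(Add(Mul(2, Pow(25, -1)), Mul(X, Pow(X, -1))), Pow(X, -1)) = Mul(Add(Mul(2, Rational(1, 25)), 1), Pow(X, -1)) = Mul(Add(Rational(2, 25), 1), Pow(X, -1)) = Mul(Rational(27, 25), Pow(X, -1)))
Pow(Add(Function('Q')(-209), Function('P')(177)), Rational(1, 2)) = Pow(Add(Add(4, Mul(7, Pow(-209, -1))), Mul(Rational(27, 25), Pow(177, -1))), Rational(1, 2)) = Pow(Add(Add(4, Mul(7, Rational(-1, 209))), Mul(Rational(27, 25), Rational(1, 177))), Rational(1, 2)) = Pow(Add(Add(4, Rational(-7, 209)), Rational(9, 1475)), Rational(1, 2)) = Pow(Add(Rational(829, 209), Rational(9, 1475)), Rational(1, 2)) = Pow(Rational(1224656, 308275), Rational(1, 2)) = Mul(Rational(4, 61655), Pow(943827071, Rational(1, 2)))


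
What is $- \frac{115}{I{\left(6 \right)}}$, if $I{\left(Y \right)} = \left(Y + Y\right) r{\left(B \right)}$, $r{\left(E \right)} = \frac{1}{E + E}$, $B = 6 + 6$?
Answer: $-230$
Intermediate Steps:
$B = 12$
$r{\left(E \right)} = \frac{1}{2 E}$
$I{\left(Y \right)} = \frac{Y}{12}$ ($I{\left(Y \right)} = \left(Y + Y\right) \frac{1}{2 \cdot 12} = 2 Y \frac{1}{2} \cdot \frac{1}{12} = 2 Y \frac{1}{24} = \frac{Y}{12}$)
$- \frac{115}{I{\left(6 \right)}} = - \frac{115}{\frac{1}{12} \cdot 6} = - 115 \frac{1}{\frac{1}{2}} = \left(-115\right) 2 = -230$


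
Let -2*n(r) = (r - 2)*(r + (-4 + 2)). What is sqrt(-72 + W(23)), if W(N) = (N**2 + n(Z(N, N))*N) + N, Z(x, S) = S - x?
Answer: sqrt(434) ≈ 20.833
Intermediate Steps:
n(r) = -(-2 + r)**2/2 (n(r) = -(r - 2)*(r + (-4 + 2))/2 = -(-2 + r)*(r - 2)/2 = -(-2 + r)*(-2 + r)/2 = -(-2 + r)**2/2)
W(N) = N**2 - N (W(N) = (N**2 + (-(-2 + (N - N))**2/2)*N) + N = (N**2 + (-(-2 + 0)**2/2)*N) + N = (N**2 + (-1/2*(-2)**2)*N) + N = (N**2 + (-1/2*4)*N) + N = (N**2 - 2*N) + N = N**2 - N)
sqrt(-72 + W(23)) = sqrt(-72 + 23*(-1 + 23)) = sqrt(-72 + 23*22) = sqrt(-72 + 506) = sqrt(434)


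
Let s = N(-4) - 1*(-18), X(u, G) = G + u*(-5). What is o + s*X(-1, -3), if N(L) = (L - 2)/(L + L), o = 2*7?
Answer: 103/2 ≈ 51.500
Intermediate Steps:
X(u, G) = G - 5*u
o = 14
N(L) = (-2 + L)/(2*L) (N(L) = (-2 + L)/((2*L)) = (-2 + L)*(1/(2*L)) = (-2 + L)/(2*L))
s = 75/4 (s = (½)*(-2 - 4)/(-4) - 1*(-18) = (½)*(-¼)*(-6) + 18 = ¾ + 18 = 75/4 ≈ 18.750)
o + s*X(-1, -3) = 14 + 75*(-3 - 5*(-1))/4 = 14 + 75*(-3 + 5)/4 = 14 + (75/4)*2 = 14 + 75/2 = 103/2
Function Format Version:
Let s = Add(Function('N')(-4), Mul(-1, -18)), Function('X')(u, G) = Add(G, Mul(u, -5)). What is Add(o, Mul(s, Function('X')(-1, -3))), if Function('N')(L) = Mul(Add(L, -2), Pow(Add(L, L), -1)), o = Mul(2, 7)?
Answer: Rational(103, 2) ≈ 51.500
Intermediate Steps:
Function('X')(u, G) = Add(G, Mul(-5, u))
o = 14
Function('N')(L) = Mul(Rational(1, 2), Pow(L, -1), Add(-2, L)) (Function('N')(L) = Mul(Add(-2, L), Pow(Mul(2, L), -1)) = Mul(Add(-2, L), Mul(Rational(1, 2), Pow(L, -1))) = Mul(Rational(1, 2), Pow(L, -1), Add(-2, L)))
s = Rational(75, 4) (s = Add(Mul(Rational(1, 2), Pow(-4, -1), Add(-2, -4)), Mul(-1, -18)) = Add(Mul(Rational(1, 2), Rational(-1, 4), -6), 18) = Add(Rational(3, 4), 18) = Rational(75, 4) ≈ 18.750)
Add(o, Mul(s, Function('X')(-1, -3))) = Add(14, Mul(Rational(75, 4), Add(-3, Mul(-5, -1)))) = Add(14, Mul(Rational(75, 4), Add(-3, 5))) = Add(14, Mul(Rational(75, 4), 2)) = Add(14, Rational(75, 2)) = Rational(103, 2)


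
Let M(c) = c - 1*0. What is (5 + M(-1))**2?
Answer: 16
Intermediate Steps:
M(c) = c (M(c) = c + 0 = c)
(5 + M(-1))**2 = (5 - 1)**2 = 4**2 = 16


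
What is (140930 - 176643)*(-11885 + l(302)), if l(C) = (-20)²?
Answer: 410163805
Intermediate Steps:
l(C) = 400
(140930 - 176643)*(-11885 + l(302)) = (140930 - 176643)*(-11885 + 400) = -35713*(-11485) = 410163805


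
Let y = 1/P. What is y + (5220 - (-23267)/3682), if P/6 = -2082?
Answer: 120193693681/22997772 ≈ 5226.3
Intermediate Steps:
P = -12492 (P = 6*(-2082) = -12492)
y = -1/12492 (y = 1/(-12492) = -1/12492 ≈ -8.0051e-5)
y + (5220 - (-23267)/3682) = -1/12492 + (5220 - (-23267)/3682) = -1/12492 + (5220 - 1*(-23267/3682)) = -1/12492 + (5220 + 23267/3682) = -1/12492 + 19243307/3682 = 120193693681/22997772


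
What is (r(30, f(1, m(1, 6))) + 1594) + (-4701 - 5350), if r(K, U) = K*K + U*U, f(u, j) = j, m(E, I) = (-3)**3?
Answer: -6828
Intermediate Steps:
m(E, I) = -27
r(K, U) = K**2 + U**2
(r(30, f(1, m(1, 6))) + 1594) + (-4701 - 5350) = ((30**2 + (-27)**2) + 1594) + (-4701 - 5350) = ((900 + 729) + 1594) - 10051 = (1629 + 1594) - 10051 = 3223 - 10051 = -6828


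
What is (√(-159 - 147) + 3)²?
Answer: -297 + 18*I*√34 ≈ -297.0 + 104.96*I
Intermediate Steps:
(√(-159 - 147) + 3)² = (√(-306) + 3)² = (3*I*√34 + 3)² = (3 + 3*I*√34)²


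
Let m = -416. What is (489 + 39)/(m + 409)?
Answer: -528/7 ≈ -75.429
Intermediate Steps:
(489 + 39)/(m + 409) = (489 + 39)/(-416 + 409) = 528/(-7) = 528*(-1/7) = -528/7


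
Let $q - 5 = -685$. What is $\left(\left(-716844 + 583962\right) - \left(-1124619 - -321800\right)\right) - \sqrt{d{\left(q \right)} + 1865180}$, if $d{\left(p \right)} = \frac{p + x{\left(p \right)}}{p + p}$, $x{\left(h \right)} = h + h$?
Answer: $669937 - \frac{\sqrt{7460726}}{2} \approx 6.6857 \cdot 10^{5}$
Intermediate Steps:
$q = -680$ ($q = 5 - 685 = -680$)
$x{\left(h \right)} = 2 h$
$d{\left(p \right)} = \frac{3}{2}$ ($d{\left(p \right)} = \frac{p + 2 p}{p + p} = \frac{3 p}{2 p} = 3 p \frac{1}{2 p} = \frac{3}{2}$)
$\left(\left(-716844 + 583962\right) - \left(-1124619 - -321800\right)\right) - \sqrt{d{\left(q \right)} + 1865180} = \left(\left(-716844 + 583962\right) - \left(-1124619 - -321800\right)\right) - \sqrt{\frac{3}{2} + 1865180} = \left(-132882 - \left(-1124619 + 321800\right)\right) - \sqrt{\frac{3730363}{2}} = \left(-132882 - -802819\right) - \frac{\sqrt{7460726}}{2} = \left(-132882 + 802819\right) - \frac{\sqrt{7460726}}{2} = 669937 - \frac{\sqrt{7460726}}{2}$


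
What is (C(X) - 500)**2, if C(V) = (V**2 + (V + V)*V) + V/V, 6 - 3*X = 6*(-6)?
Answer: 7921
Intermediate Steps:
X = 14 (X = 2 - 2*(-6) = 2 - 1/3*(-36) = 2 + 12 = 14)
C(V) = 1 + 3*V**2 (C(V) = (V**2 + (2*V)*V) + 1 = (V**2 + 2*V**2) + 1 = 3*V**2 + 1 = 1 + 3*V**2)
(C(X) - 500)**2 = ((1 + 3*14**2) - 500)**2 = ((1 + 3*196) - 500)**2 = ((1 + 588) - 500)**2 = (589 - 500)**2 = 89**2 = 7921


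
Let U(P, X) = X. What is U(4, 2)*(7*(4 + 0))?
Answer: 56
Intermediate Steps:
U(4, 2)*(7*(4 + 0)) = 2*(7*(4 + 0)) = 2*(7*4) = 2*28 = 56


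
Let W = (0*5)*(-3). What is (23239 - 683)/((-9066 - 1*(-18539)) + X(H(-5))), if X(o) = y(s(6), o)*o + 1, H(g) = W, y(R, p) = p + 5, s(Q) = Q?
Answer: 11278/4737 ≈ 2.3808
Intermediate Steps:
W = 0 (W = 0*(-3) = 0)
y(R, p) = 5 + p
H(g) = 0
X(o) = 1 + o*(5 + o) (X(o) = (5 + o)*o + 1 = o*(5 + o) + 1 = 1 + o*(5 + o))
(23239 - 683)/((-9066 - 1*(-18539)) + X(H(-5))) = (23239 - 683)/((-9066 - 1*(-18539)) + (1 + 0*(5 + 0))) = 22556/((-9066 + 18539) + (1 + 0*5)) = 22556/(9473 + (1 + 0)) = 22556/(9473 + 1) = 22556/9474 = 22556*(1/9474) = 11278/4737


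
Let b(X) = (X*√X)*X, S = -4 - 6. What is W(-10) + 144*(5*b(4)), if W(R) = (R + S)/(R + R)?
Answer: 23041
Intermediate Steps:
S = -10
b(X) = X^(5/2) (b(X) = X^(3/2)*X = X^(5/2))
W(R) = (-10 + R)/(2*R) (W(R) = (R - 10)/(R + R) = (-10 + R)/((2*R)) = (-10 + R)*(1/(2*R)) = (-10 + R)/(2*R))
W(-10) + 144*(5*b(4)) = (½)*(-10 - 10)/(-10) + 144*(5*4^(5/2)) = (½)*(-⅒)*(-20) + 144*(5*32) = 1 + 144*160 = 1 + 23040 = 23041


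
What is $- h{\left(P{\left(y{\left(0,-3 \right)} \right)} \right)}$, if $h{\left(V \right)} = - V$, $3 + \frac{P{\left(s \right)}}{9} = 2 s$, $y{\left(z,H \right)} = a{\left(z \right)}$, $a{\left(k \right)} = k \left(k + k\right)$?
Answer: $-27$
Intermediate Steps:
$a{\left(k \right)} = 2 k^{2}$ ($a{\left(k \right)} = k 2 k = 2 k^{2}$)
$y{\left(z,H \right)} = 2 z^{2}$
$P{\left(s \right)} = -27 + 18 s$ ($P{\left(s \right)} = -27 + 9 \cdot 2 s = -27 + 18 s$)
$- h{\left(P{\left(y{\left(0,-3 \right)} \right)} \right)} = - \left(-1\right) \left(-27 + 18 \cdot 2 \cdot 0^{2}\right) = - \left(-1\right) \left(-27 + 18 \cdot 2 \cdot 0\right) = - \left(-1\right) \left(-27 + 18 \cdot 0\right) = - \left(-1\right) \left(-27 + 0\right) = - \left(-1\right) \left(-27\right) = \left(-1\right) 27 = -27$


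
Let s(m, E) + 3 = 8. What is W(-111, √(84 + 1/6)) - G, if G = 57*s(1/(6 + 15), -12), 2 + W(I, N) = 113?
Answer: -174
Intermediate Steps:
s(m, E) = 5 (s(m, E) = -3 + 8 = 5)
W(I, N) = 111 (W(I, N) = -2 + 113 = 111)
G = 285 (G = 57*5 = 285)
W(-111, √(84 + 1/6)) - G = 111 - 1*285 = 111 - 285 = -174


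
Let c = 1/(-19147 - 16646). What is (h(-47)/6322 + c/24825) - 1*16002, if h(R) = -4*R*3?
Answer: -44945239425402161/2808742032225 ≈ -16002.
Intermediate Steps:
h(R) = -12*R
c = -1/35793 (c = 1/(-35793) = -1/35793 ≈ -2.7938e-5)
(h(-47)/6322 + c/24825) - 1*16002 = (-12*(-47)/6322 - 1/35793/24825) - 1*16002 = (564*(1/6322) - 1/35793*1/24825) - 16002 = (282/3161 - 1/888561225) - 16002 = 250574262289/2808742032225 - 16002 = -44945239425402161/2808742032225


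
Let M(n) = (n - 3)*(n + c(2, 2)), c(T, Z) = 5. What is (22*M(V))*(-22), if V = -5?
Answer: 0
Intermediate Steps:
M(n) = (-3 + n)*(5 + n) (M(n) = (n - 3)*(n + 5) = (-3 + n)*(5 + n))
(22*M(V))*(-22) = (22*(-15 + (-5)² + 2*(-5)))*(-22) = (22*(-15 + 25 - 10))*(-22) = (22*0)*(-22) = 0*(-22) = 0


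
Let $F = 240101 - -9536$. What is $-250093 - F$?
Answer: $-499730$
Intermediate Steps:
$F = 249637$ ($F = 240101 + 9536 = 249637$)
$-250093 - F = -250093 - 249637 = -499730$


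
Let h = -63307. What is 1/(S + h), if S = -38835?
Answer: -1/102142 ≈ -9.7903e-6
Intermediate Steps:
1/(S + h) = 1/(-38835 - 63307) = 1/(-102142) = -1/102142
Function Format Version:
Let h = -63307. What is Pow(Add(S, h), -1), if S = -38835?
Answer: Rational(-1, 102142) ≈ -9.7903e-6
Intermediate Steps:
Pow(Add(S, h), -1) = Pow(Add(-38835, -63307), -1) = Pow(-102142, -1) = Rational(-1, 102142)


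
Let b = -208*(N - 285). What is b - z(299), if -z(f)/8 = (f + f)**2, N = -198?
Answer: 2961296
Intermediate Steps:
b = 100464 (b = -208*(-198 - 285) = -208*(-483) = 100464)
z(f) = -32*f**2 (z(f) = -8*(f + f)**2 = -8*4*f**2 = -32*f**2)
b - z(299) = 100464 - (-32)*299**2 = 100464 - (-32)*89401 = 100464 - 1*(-2860832) = 100464 + 2860832 = 2961296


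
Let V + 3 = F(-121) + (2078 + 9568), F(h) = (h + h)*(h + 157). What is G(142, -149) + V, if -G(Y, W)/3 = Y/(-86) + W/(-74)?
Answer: 9322983/3182 ≈ 2929.9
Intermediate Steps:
F(h) = 2*h*(157 + h) (F(h) = (2*h)*(157 + h) = 2*h*(157 + h))
V = 2931 (V = -3 + (2*(-121)*(157 - 121) + (2078 + 9568)) = -3 + (2*(-121)*36 + 11646) = -3 + (-8712 + 11646) = -3 + 2934 = 2931)
G(Y, W) = 3*W/74 + 3*Y/86 (G(Y, W) = -3*(Y/(-86) + W/(-74)) = -3*(Y*(-1/86) + W*(-1/74)) = -3*(-Y/86 - W/74) = -3*(-W/74 - Y/86) = 3*W/74 + 3*Y/86)
G(142, -149) + V = ((3/74)*(-149) + (3/86)*142) + 2931 = (-447/74 + 213/43) + 2931 = -3459/3182 + 2931 = 9322983/3182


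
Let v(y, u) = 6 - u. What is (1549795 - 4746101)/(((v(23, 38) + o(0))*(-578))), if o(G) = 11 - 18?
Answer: -94009/663 ≈ -141.79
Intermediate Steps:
o(G) = -7
(1549795 - 4746101)/(((v(23, 38) + o(0))*(-578))) = (1549795 - 4746101)/((((6 - 1*38) - 7)*(-578))) = -3196306*(-1/(578*((6 - 38) - 7))) = -3196306*(-1/(578*(-32 - 7))) = -3196306/((-39*(-578))) = -3196306/22542 = -3196306*1/22542 = -94009/663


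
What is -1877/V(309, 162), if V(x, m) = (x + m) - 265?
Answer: -1877/206 ≈ -9.1116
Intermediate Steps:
V(x, m) = -265 + m + x (V(x, m) = (m + x) - 265 = -265 + m + x)
-1877/V(309, 162) = -1877/(-265 + 162 + 309) = -1877/206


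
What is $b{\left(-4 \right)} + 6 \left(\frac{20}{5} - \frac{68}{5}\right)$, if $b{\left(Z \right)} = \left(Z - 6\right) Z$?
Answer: $- \frac{88}{5} \approx -17.6$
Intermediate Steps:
$b{\left(Z \right)} = Z \left(-6 + Z\right)$ ($b{\left(Z \right)} = \left(Z - 6\right) Z = \left(-6 + Z\right) Z = Z \left(-6 + Z\right)$)
$b{\left(-4 \right)} + 6 \left(\frac{20}{5} - \frac{68}{5}\right) = - 4 \left(-6 - 4\right) + 6 \left(\frac{20}{5} - \frac{68}{5}\right) = \left(-4\right) \left(-10\right) + 6 \left(20 \cdot \frac{1}{5} - \frac{68}{5}\right) = 40 + 6 \left(4 - \frac{68}{5}\right) = 40 + 6 \left(- \frac{48}{5}\right) = 40 - \frac{288}{5} = - \frac{88}{5}$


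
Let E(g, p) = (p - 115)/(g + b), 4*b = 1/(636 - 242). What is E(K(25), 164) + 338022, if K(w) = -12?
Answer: 6392256818/18911 ≈ 3.3802e+5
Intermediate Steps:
b = 1/1576 (b = 1/(4*(636 - 242)) = (1/4)/394 = (1/4)*(1/394) = 1/1576 ≈ 0.00063452)
E(g, p) = (-115 + p)/(1/1576 + g) (E(g, p) = (p - 115)/(g + 1/1576) = (-115 + p)/(1/1576 + g))
E(K(25), 164) + 338022 = 1576*(-115 + 164)/(1 + 1576*(-12)) + 338022 = 1576*49/(1 - 18912) + 338022 = 1576*49/(-18911) + 338022 = 1576*(-1/18911)*49 + 338022 = -77224/18911 + 338022 = 6392256818/18911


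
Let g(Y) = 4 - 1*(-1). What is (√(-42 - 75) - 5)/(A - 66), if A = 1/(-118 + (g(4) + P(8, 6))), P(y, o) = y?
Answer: 525/6931 - 315*I*√13/6931 ≈ 0.075747 - 0.16387*I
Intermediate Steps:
g(Y) = 5 (g(Y) = 4 + 1 = 5)
A = -1/105 (A = 1/(-118 + (5 + 8)) = 1/(-118 + 13) = 1/(-105) = -1/105 ≈ -0.0095238)
(√(-42 - 75) - 5)/(A - 66) = (√(-42 - 75) - 5)/(-1/105 - 66) = (√(-117) - 5)/(-6931/105) = (3*I*√13 - 5)*(-105/6931) = (-5 + 3*I*√13)*(-105/6931) = 525/6931 - 315*I*√13/6931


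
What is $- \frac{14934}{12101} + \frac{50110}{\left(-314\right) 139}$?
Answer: $- \frac{629095237}{264080123} \approx -2.3822$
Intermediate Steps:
$- \frac{14934}{12101} + \frac{50110}{\left(-314\right) 139} = \left(-14934\right) \frac{1}{12101} + \frac{50110}{-43646} = - \frac{14934}{12101} + 50110 \left(- \frac{1}{43646}\right) = - \frac{14934}{12101} - \frac{25055}{21823} = - \frac{629095237}{264080123}$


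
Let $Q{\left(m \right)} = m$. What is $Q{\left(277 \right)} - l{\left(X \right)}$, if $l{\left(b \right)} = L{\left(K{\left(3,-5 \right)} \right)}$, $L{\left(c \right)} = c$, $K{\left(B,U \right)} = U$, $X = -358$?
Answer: $282$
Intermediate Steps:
$l{\left(b \right)} = -5$
$Q{\left(277 \right)} - l{\left(X \right)} = 277 - -5 = 277 + 5 = 282$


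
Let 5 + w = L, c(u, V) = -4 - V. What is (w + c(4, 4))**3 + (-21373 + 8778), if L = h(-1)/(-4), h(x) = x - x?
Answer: -14792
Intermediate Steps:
h(x) = 0
L = 0 (L = 0/(-4) = 0*(-1/4) = 0)
w = -5 (w = -5 + 0 = -5)
(w + c(4, 4))**3 + (-21373 + 8778) = (-5 + (-4 - 1*4))**3 + (-21373 + 8778) = (-5 + (-4 - 4))**3 - 12595 = (-5 - 8)**3 - 12595 = (-13)**3 - 12595 = -2197 - 12595 = -14792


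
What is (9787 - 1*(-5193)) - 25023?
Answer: -10043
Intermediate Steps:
(9787 - 1*(-5193)) - 25023 = (9787 + 5193) - 25023 = 14980 - 25023 = -10043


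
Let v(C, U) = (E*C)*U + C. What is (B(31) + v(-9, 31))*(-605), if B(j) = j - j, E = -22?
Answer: -3708045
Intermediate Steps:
B(j) = 0
v(C, U) = C - 22*C*U (v(C, U) = (-22*C)*U + C = -22*C*U + C = C - 22*C*U)
(B(31) + v(-9, 31))*(-605) = (0 - 9*(1 - 22*31))*(-605) = (0 - 9*(1 - 682))*(-605) = (0 - 9*(-681))*(-605) = (0 + 6129)*(-605) = 6129*(-605) = -3708045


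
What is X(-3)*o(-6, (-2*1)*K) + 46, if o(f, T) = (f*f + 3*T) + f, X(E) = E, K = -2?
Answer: -80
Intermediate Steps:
o(f, T) = f + f**2 + 3*T (o(f, T) = (f**2 + 3*T) + f = f + f**2 + 3*T)
X(-3)*o(-6, (-2*1)*K) + 46 = -3*(-6 + (-6)**2 + 3*(-2*1*(-2))) + 46 = -3*(-6 + 36 + 3*(-2*(-2))) + 46 = -3*(-6 + 36 + 3*4) + 46 = -3*(-6 + 36 + 12) + 46 = -3*42 + 46 = -126 + 46 = -80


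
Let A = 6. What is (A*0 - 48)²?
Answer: 2304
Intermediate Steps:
(A*0 - 48)² = (6*0 - 48)² = (0 - 48)² = (-48)² = 2304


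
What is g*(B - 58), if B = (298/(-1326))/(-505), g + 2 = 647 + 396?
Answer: -6738434987/111605 ≈ -60378.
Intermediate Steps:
g = 1041 (g = -2 + (647 + 396) = -2 + 1043 = 1041)
B = 149/334815 (B = (298*(-1/1326))*(-1/505) = -149/663*(-1/505) = 149/334815 ≈ 0.00044502)
g*(B - 58) = 1041*(149/334815 - 58) = 1041*(-19419121/334815) = -6738434987/111605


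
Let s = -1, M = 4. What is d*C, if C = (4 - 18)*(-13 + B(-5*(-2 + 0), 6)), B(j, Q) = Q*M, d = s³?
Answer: 154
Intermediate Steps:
d = -1 (d = (-1)³ = -1)
B(j, Q) = 4*Q (B(j, Q) = Q*4 = 4*Q)
C = -154 (C = (4 - 18)*(-13 + 4*6) = -14*(-13 + 24) = -14*11 = -154)
d*C = -1*(-154) = 154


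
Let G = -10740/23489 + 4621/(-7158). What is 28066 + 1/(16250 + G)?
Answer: 76676209387944388/2731996337911 ≈ 28066.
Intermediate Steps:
G = -185419589/168134262 (G = -10740*1/23489 + 4621*(-1/7158) = -10740/23489 - 4621/7158 = -185419589/168134262 ≈ -1.1028)
28066 + 1/(16250 + G) = 28066 + 1/(16250 - 185419589/168134262) = 28066 + 1/(2731996337911/168134262) = 28066 + 168134262/2731996337911 = 76676209387944388/2731996337911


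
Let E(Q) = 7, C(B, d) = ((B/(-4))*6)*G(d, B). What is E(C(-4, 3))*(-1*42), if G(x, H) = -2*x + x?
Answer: -294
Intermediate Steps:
G(x, H) = -x
C(B, d) = 3*B*d/2 (C(B, d) = ((B/(-4))*6)*(-d) = ((B*(-¼))*6)*(-d) = (-B/4*6)*(-d) = (-3*B/2)*(-d) = 3*B*d/2)
E(C(-4, 3))*(-1*42) = 7*(-1*42) = 7*(-42) = -294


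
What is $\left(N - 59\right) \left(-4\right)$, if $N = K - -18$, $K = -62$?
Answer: $412$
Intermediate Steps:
$N = -44$ ($N = -62 - -18 = -62 + 18 = -44$)
$\left(N - 59\right) \left(-4\right) = \left(-44 - 59\right) \left(-4\right) = \left(-103\right) \left(-4\right) = 412$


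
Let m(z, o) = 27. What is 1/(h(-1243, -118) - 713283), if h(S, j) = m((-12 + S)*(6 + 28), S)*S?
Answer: -1/746844 ≈ -1.3390e-6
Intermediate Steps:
h(S, j) = 27*S
1/(h(-1243, -118) - 713283) = 1/(27*(-1243) - 713283) = 1/(-33561 - 713283) = 1/(-746844) = -1/746844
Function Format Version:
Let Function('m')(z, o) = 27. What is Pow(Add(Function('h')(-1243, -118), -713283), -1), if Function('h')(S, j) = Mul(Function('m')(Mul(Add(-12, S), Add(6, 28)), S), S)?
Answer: Rational(-1, 746844) ≈ -1.3390e-6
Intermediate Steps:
Function('h')(S, j) = Mul(27, S)
Pow(Add(Function('h')(-1243, -118), -713283), -1) = Pow(Add(Mul(27, -1243), -713283), -1) = Pow(Add(-33561, -713283), -1) = Pow(-746844, -1) = Rational(-1, 746844)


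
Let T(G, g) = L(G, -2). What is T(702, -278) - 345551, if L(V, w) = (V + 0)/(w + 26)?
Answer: -1382087/4 ≈ -3.4552e+5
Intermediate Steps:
L(V, w) = V/(26 + w)
T(G, g) = G/24 (T(G, g) = G/(26 - 2) = G/24)
T(702, -278) - 345551 = (1/24)*702 - 345551 = 117/4 - 345551 = -1382087/4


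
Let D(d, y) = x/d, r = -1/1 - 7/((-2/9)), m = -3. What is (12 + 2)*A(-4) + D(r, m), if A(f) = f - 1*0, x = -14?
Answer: -3444/61 ≈ -56.459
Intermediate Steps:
A(f) = f (A(f) = f + 0 = f)
r = 61/2 (r = -1*1 - 7/((-2*1/9)) = -1 - 7/(-2/9) = -1 - 7*(-9/2) = -1 + 63/2 = 61/2 ≈ 30.500)
D(d, y) = -14/d
(12 + 2)*A(-4) + D(r, m) = (12 + 2)*(-4) - 14/61/2 = 14*(-4) - 14*2/61 = -56 - 28/61 = -3444/61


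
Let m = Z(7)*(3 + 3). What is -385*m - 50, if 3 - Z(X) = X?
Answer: 9190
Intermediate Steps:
Z(X) = 3 - X
m = -24 (m = (3 - 1*7)*(3 + 3) = (3 - 7)*6 = -4*6 = -24)
-385*m - 50 = -385*(-24) - 50 = 9240 - 50 = 9190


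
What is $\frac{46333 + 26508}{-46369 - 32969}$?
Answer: $- \frac{72841}{79338} \approx -0.91811$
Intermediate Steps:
$\frac{46333 + 26508}{-46369 - 32969} = \frac{72841}{-79338} = 72841 \left(- \frac{1}{79338}\right) = - \frac{72841}{79338}$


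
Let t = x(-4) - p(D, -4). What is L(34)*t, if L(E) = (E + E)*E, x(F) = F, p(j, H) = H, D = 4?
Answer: 0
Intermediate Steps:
L(E) = 2*E² (L(E) = (2*E)*E = 2*E²)
t = 0 (t = -4 - 1*(-4) = -4 + 4 = 0)
L(34)*t = (2*34²)*0 = (2*1156)*0 = 2312*0 = 0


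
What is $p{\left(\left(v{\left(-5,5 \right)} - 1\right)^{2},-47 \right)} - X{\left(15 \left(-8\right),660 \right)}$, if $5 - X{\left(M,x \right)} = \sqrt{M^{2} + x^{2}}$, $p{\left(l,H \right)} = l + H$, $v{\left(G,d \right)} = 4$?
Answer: $-43 + 300 \sqrt{5} \approx 627.82$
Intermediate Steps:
$p{\left(l,H \right)} = H + l$
$X{\left(M,x \right)} = 5 - \sqrt{M^{2} + x^{2}}$
$p{\left(\left(v{\left(-5,5 \right)} - 1\right)^{2},-47 \right)} - X{\left(15 \left(-8\right),660 \right)} = \left(-47 + \left(4 - 1\right)^{2}\right) - \left(5 - \sqrt{\left(15 \left(-8\right)\right)^{2} + 660^{2}}\right) = \left(-47 + 3^{2}\right) - \left(5 - \sqrt{\left(-120\right)^{2} + 435600}\right) = \left(-47 + 9\right) - \left(5 - \sqrt{14400 + 435600}\right) = -38 - \left(5 - \sqrt{450000}\right) = -38 - \left(5 - 300 \sqrt{5}\right) = -43 + 300 \sqrt{5}$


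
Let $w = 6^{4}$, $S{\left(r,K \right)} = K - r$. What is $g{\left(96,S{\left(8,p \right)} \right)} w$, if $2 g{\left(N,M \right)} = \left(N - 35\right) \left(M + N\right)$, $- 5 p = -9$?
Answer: $\frac{17748072}{5} \approx 3.5496 \cdot 10^{6}$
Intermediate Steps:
$p = \frac{9}{5}$ ($p = \left(- \frac{1}{5}\right) \left(-9\right) = \frac{9}{5} \approx 1.8$)
$g{\left(N,M \right)} = \frac{\left(-35 + N\right) \left(M + N\right)}{2}$ ($g{\left(N,M \right)} = \frac{\left(N - 35\right) \left(M + N\right)}{2} = \frac{\left(-35 + N\right) \left(M + N\right)}{2}$)
$w = 1296$
$g{\left(96,S{\left(8,p \right)} \right)} w = \left(\frac{96^{2}}{2} - \frac{35 \left(\frac{9}{5} - 8\right)}{2} - 1680 + \frac{1}{2} \left(\frac{9}{5} - 8\right) 96\right) 1296 = \left(\frac{1}{2} \cdot 9216 - \frac{35 \left(\frac{9}{5} - 8\right)}{2} - 1680 + \frac{1}{2} \left(\frac{9}{5} - 8\right) 96\right) 1296 = \left(4608 - - \frac{217}{2} - 1680 + \frac{1}{2} \left(- \frac{31}{5}\right) 96\right) 1296 = \left(4608 + \frac{217}{2} - 1680 - \frac{1488}{5}\right) 1296 = \frac{27389}{10} \cdot 1296 = \frac{17748072}{5}$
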